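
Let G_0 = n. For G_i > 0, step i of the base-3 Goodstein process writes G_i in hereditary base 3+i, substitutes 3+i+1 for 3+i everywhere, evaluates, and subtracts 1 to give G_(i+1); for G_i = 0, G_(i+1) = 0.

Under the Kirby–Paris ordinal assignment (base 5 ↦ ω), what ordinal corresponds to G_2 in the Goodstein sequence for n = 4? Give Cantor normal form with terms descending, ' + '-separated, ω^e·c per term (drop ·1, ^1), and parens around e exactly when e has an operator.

4

[0] 4 ≡ 3 + 1 (base 3). Lift 4: 5. −1: 4.
[1] 4 ≡ 4 (base 4). Lift 5: 5. −1: 4.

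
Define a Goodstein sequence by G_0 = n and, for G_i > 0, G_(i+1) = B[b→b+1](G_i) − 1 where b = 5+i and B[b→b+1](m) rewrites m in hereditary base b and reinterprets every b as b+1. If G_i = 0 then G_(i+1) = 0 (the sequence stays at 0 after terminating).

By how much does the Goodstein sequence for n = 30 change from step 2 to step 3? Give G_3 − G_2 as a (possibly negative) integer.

14

step 0: 30 = 5^2 + 5; sub 6 for 5: 6^2 + 6; = 42; G_1 = 42−1 = 41
step 1: 41 = 6^2 + 5; sub 7 for 6: 7^2 + 5; = 54; G_2 = 54−1 = 53
step 2: 53 = 7^2 + 4; sub 8 for 7: 8^2 + 4; = 68; G_3 = 68−1 = 67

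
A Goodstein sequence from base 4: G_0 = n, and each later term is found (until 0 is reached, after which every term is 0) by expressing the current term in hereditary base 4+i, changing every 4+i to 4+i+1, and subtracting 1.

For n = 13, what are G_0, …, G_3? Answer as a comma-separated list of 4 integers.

[0] 13 ≡ 3·4 + 1 (base 4). Lift 5: 16. −1: 15.
[1] 15 ≡ 3·5 (base 5). Lift 6: 18. −1: 17.
[2] 17 ≡ 2·6 + 5 (base 6). Lift 7: 19. −1: 18.

13, 15, 17, 18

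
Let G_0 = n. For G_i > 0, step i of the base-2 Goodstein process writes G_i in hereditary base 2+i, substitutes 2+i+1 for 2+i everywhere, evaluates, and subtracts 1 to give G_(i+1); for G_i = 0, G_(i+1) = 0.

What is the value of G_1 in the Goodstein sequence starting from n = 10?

[0] 10 ≡ 2^(2 + 1) + 2 (base 2). Lift 3: 84. −1: 83.
[1] 83 ≡ 3^(3 + 1) + 2 (base 3). Lift 4: 1026. −1: 1025.

83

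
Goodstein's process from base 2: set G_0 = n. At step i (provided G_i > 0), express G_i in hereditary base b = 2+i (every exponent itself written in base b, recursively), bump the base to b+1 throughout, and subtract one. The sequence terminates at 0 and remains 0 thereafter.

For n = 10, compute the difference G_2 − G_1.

i=0: 10 = 2^(2 + 1) + 2 (b=2); 2→3: 3^(3 + 1) + 3 = 84; 84−1 = 83
i=1: 83 = 3^(3 + 1) + 2 (b=3); 3→4: 4^(4 + 1) + 2 = 1026; 1026−1 = 1025

942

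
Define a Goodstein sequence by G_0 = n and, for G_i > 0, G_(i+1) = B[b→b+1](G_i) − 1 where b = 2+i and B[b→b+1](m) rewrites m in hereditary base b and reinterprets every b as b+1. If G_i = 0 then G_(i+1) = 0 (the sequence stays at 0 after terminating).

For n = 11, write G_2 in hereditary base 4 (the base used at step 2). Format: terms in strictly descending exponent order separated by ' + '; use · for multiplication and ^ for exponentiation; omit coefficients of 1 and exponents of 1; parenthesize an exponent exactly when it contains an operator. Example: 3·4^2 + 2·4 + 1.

4^(4 + 1) + 3

i=0: 11 = 2^(2 + 1) + 2 + 1 (b=2); 2→3: 3^(3 + 1) + 3 + 1 = 85; 85−1 = 84
i=1: 84 = 3^(3 + 1) + 3 (b=3); 3→4: 4^(4 + 1) + 4 = 1028; 1028−1 = 1027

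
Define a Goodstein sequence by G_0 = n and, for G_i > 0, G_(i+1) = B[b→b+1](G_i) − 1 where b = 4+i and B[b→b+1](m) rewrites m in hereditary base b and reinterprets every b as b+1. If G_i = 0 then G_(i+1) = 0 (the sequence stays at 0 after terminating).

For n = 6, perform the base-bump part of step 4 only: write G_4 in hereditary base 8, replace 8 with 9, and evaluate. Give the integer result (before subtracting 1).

5

i=0: 6 = 4 + 2 (b=4); 4→5: 5 + 2 = 7; 7−1 = 6
i=1: 6 = 5 + 1 (b=5); 5→6: 6 + 1 = 7; 7−1 = 6
i=2: 6 = 6 (b=6); 6→7: 7 = 7; 7−1 = 6
i=3: 6 = 6 (b=7); 7→8: 6 = 6; 6−1 = 5
i=4: 5 = 5 (b=8); 8→9: 5 = 5; 5−1 = 4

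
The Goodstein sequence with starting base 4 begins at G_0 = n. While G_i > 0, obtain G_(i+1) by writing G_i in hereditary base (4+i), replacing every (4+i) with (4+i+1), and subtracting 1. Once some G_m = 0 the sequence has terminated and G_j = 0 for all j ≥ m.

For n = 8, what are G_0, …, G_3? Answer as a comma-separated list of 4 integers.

i=0: 8 = 2·4 (b=4); 4→5: 2·5 = 10; 10−1 = 9
i=1: 9 = 5 + 4 (b=5); 5→6: 6 + 4 = 10; 10−1 = 9
i=2: 9 = 6 + 3 (b=6); 6→7: 7 + 3 = 10; 10−1 = 9

8, 9, 9, 9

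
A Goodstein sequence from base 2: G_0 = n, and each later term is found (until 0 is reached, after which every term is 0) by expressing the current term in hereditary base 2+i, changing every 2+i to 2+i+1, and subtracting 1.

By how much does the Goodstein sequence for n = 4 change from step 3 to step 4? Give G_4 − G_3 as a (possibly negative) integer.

[0] 4 ≡ 2^2 (base 2). Lift 3: 27. −1: 26.
[1] 26 ≡ 2·3^2 + 2·3 + 2 (base 3). Lift 4: 42. −1: 41.
[2] 41 ≡ 2·4^2 + 2·4 + 1 (base 4). Lift 5: 61. −1: 60.
[3] 60 ≡ 2·5^2 + 2·5 (base 5). Lift 6: 84. −1: 83.

23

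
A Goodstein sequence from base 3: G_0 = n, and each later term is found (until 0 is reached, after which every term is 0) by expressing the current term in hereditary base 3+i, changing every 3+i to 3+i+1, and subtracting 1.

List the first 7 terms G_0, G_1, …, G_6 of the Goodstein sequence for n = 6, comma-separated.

6, 7, 7, 7, 7, 7, 6

G_0 = 6. HB_3(6) = 2·3. Bump = 8. G_1 = 7.
G_1 = 7. HB_4(7) = 4 + 3. Bump = 8. G_2 = 7.
G_2 = 7. HB_5(7) = 5 + 2. Bump = 8. G_3 = 7.
G_3 = 7. HB_6(7) = 6 + 1. Bump = 8. G_4 = 7.
G_4 = 7. HB_7(7) = 7. Bump = 8. G_5 = 7.
G_5 = 7. HB_8(7) = 7. Bump = 7. G_6 = 6.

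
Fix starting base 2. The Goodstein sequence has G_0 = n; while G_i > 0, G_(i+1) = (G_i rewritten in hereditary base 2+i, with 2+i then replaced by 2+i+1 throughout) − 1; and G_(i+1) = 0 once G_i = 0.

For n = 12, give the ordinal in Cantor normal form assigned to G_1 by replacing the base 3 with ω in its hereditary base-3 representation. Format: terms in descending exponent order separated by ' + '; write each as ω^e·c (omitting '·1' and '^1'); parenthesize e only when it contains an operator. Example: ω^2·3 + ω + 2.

step 0: 12 = 2^(2 + 1) + 2^2; sub 3 for 2: 3^(3 + 1) + 3^3; = 108; G_1 = 108−1 = 107
step 1: 107 = 3^(3 + 1) + 2·3^2 + 2·3 + 2; sub 4 for 3: 4^(4 + 1) + 2·4^2 + 2·4 + 2; = 1066; G_2 = 1066−1 = 1065

ω^(ω + 1) + ω^2·2 + ω·2 + 2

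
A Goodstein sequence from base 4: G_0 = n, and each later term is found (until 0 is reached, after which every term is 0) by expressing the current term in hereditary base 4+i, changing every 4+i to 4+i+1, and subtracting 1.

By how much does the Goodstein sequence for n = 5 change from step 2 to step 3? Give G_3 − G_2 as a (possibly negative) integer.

i=0: 5 = 4 + 1 (b=4); 4→5: 5 + 1 = 6; 6−1 = 5
i=1: 5 = 5 (b=5); 5→6: 6 = 6; 6−1 = 5
i=2: 5 = 5 (b=6); 6→7: 5 = 5; 5−1 = 4

-1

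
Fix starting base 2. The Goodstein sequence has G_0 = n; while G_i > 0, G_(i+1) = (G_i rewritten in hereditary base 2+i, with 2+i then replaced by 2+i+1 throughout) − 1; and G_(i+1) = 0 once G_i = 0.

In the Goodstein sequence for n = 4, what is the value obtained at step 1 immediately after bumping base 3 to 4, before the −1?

42

step 0: 4 = 2^2; sub 3 for 2: 3^3; = 27; G_1 = 27−1 = 26
step 1: 26 = 2·3^2 + 2·3 + 2; sub 4 for 3: 2·4^2 + 2·4 + 2; = 42; G_2 = 42−1 = 41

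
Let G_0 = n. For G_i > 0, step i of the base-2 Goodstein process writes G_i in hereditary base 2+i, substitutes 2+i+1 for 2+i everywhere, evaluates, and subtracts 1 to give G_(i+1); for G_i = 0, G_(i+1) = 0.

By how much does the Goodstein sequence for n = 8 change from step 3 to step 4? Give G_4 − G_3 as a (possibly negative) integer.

G_0=8  [base 2] 2^(2 + 1)  →[2↦3]→  3^(3 + 1) = 81  −1 ⇒ G_1=80
G_1=80  [base 3] 2·3^3 + 2·3^2 + 2·3 + 2  →[3↦4]→  2·4^4 + 2·4^2 + 2·4 + 2 = 554  −1 ⇒ G_2=553
G_2=553  [base 4] 2·4^4 + 2·4^2 + 2·4 + 1  →[4↦5]→  2·5^5 + 2·5^2 + 2·5 + 1 = 6311  −1 ⇒ G_3=6310
G_3=6310  [base 5] 2·5^5 + 2·5^2 + 2·5  →[5↦6]→  2·6^6 + 2·6^2 + 2·6 = 93396  −1 ⇒ G_4=93395

87085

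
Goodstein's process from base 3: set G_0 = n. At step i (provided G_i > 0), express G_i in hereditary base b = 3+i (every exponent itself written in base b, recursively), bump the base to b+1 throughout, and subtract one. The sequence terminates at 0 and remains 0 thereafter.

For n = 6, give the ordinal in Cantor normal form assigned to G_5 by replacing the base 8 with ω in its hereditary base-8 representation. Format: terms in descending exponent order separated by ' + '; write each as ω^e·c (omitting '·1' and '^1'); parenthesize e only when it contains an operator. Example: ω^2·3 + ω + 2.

7

G_0=6  [base 3] 2·3  →[3↦4]→  2·4 = 8  −1 ⇒ G_1=7
G_1=7  [base 4] 4 + 3  →[4↦5]→  5 + 3 = 8  −1 ⇒ G_2=7
G_2=7  [base 5] 5 + 2  →[5↦6]→  6 + 2 = 8  −1 ⇒ G_3=7
G_3=7  [base 6] 6 + 1  →[6↦7]→  7 + 1 = 8  −1 ⇒ G_4=7
G_4=7  [base 7] 7  →[7↦8]→  8 = 8  −1 ⇒ G_5=7
G_5=7  [base 8] 7  →[8↦9]→  7 = 7  −1 ⇒ G_6=6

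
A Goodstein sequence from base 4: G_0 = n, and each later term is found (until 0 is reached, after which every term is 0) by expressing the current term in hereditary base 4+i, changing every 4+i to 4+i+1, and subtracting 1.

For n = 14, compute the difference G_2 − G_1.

2

i=0: 14 = 3·4 + 2 (b=4); 4→5: 3·5 + 2 = 17; 17−1 = 16
i=1: 16 = 3·5 + 1 (b=5); 5→6: 3·6 + 1 = 19; 19−1 = 18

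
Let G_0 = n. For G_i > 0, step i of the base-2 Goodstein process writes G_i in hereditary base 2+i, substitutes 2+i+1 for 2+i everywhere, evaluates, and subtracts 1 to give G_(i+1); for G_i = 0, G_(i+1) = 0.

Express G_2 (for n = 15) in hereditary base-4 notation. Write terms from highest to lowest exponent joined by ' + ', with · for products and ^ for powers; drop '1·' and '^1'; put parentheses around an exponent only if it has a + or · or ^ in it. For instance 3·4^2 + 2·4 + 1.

i=0: 15 = 2^(2 + 1) + 2^2 + 2 + 1 (b=2); 2→3: 3^(3 + 1) + 3^3 + 3 + 1 = 112; 112−1 = 111
i=1: 111 = 3^(3 + 1) + 3^3 + 3 (b=3); 3→4: 4^(4 + 1) + 4^4 + 4 = 1284; 1284−1 = 1283
i=2: 1283 = 4^(4 + 1) + 4^4 + 3 (b=4); 4→5: 5^(5 + 1) + 5^5 + 3 = 18753; 18753−1 = 18752

4^(4 + 1) + 4^4 + 3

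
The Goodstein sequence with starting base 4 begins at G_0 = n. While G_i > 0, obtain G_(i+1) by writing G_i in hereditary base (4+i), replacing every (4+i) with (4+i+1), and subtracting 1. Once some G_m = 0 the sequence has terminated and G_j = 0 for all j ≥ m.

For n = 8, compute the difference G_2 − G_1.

0

base 4: 8 = 2·4; at 5: 2·5 = 10; next = 9
base 5: 9 = 5 + 4; at 6: 6 + 4 = 10; next = 9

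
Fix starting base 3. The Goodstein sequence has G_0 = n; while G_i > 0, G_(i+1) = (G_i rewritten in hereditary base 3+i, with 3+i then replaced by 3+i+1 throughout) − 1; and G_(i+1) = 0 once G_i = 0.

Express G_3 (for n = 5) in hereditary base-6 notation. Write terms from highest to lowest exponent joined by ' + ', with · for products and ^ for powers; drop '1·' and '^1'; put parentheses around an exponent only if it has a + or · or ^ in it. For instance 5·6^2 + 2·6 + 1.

5

[0] 5 ≡ 3 + 2 (base 3). Lift 4: 6. −1: 5.
[1] 5 ≡ 4 + 1 (base 4). Lift 5: 6. −1: 5.
[2] 5 ≡ 5 (base 5). Lift 6: 6. −1: 5.
[3] 5 ≡ 5 (base 6). Lift 7: 5. −1: 4.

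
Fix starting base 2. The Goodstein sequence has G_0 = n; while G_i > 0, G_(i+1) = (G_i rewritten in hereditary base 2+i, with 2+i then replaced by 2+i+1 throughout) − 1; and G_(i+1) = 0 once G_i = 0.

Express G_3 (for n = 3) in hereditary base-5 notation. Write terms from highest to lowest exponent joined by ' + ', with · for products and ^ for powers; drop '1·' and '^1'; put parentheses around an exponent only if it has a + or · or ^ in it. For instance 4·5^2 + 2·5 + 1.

[0] 3 ≡ 2 + 1 (base 2). Lift 3: 4. −1: 3.
[1] 3 ≡ 3 (base 3). Lift 4: 4. −1: 3.
[2] 3 ≡ 3 (base 4). Lift 5: 3. −1: 2.
[3] 2 ≡ 2 (base 5). Lift 6: 2. −1: 1.

2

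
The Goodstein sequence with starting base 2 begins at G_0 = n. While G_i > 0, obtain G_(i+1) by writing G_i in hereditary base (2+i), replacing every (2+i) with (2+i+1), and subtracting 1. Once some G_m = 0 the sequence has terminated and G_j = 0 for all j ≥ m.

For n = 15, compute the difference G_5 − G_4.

6261751

(0) 15|_2 = 2^(2 + 1) + 2^2 + 2 + 1 ↦ 3^(3 + 1) + 3^3 + 3 + 1|_3 = 112 ⇒ 111
(1) 111|_3 = 3^(3 + 1) + 3^3 + 3 ↦ 4^(4 + 1) + 4^4 + 4|_4 = 1284 ⇒ 1283
(2) 1283|_4 = 4^(4 + 1) + 4^4 + 3 ↦ 5^(5 + 1) + 5^5 + 3|_5 = 18753 ⇒ 18752
(3) 18752|_5 = 5^(5 + 1) + 5^5 + 2 ↦ 6^(6 + 1) + 6^6 + 2|_6 = 326594 ⇒ 326593
(4) 326593|_6 = 6^(6 + 1) + 6^6 + 1 ↦ 7^(7 + 1) + 7^7 + 1|_7 = 6588345 ⇒ 6588344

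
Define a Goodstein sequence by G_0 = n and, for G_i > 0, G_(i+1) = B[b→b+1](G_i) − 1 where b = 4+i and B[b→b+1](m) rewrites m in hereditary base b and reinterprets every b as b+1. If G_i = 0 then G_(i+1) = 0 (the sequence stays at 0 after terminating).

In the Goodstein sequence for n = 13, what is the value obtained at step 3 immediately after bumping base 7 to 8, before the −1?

20

G_0 = 13. HB_4(13) = 3·4 + 1. Bump = 16. G_1 = 15.
G_1 = 15. HB_5(15) = 3·5. Bump = 18. G_2 = 17.
G_2 = 17. HB_6(17) = 2·6 + 5. Bump = 19. G_3 = 18.
G_3 = 18. HB_7(18) = 2·7 + 4. Bump = 20. G_4 = 19.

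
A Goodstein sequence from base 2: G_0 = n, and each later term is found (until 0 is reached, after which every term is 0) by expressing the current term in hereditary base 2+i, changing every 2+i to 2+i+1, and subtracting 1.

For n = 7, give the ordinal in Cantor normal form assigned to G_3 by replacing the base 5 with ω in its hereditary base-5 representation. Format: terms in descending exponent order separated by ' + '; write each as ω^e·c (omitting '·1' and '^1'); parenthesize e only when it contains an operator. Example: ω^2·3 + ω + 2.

G_0=7  [base 2] 2^2 + 2 + 1  →[2↦3]→  3^3 + 3 + 1 = 31  −1 ⇒ G_1=30
G_1=30  [base 3] 3^3 + 3  →[3↦4]→  4^4 + 4 = 260  −1 ⇒ G_2=259
G_2=259  [base 4] 4^4 + 3  →[4↦5]→  5^5 + 3 = 3128  −1 ⇒ G_3=3127
G_3=3127  [base 5] 5^5 + 2  →[5↦6]→  6^6 + 2 = 46658  −1 ⇒ G_4=46657

ω^ω + 2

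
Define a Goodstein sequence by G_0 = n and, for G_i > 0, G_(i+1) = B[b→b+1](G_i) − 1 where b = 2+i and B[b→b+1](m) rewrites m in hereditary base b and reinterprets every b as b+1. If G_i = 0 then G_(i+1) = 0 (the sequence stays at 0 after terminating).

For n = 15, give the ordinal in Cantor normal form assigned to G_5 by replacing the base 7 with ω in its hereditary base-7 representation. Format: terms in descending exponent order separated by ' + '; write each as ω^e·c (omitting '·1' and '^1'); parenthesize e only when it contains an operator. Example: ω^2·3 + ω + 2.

ω^(ω + 1) + ω^ω

[0] 15 ≡ 2^(2 + 1) + 2^2 + 2 + 1 (base 2). Lift 3: 112. −1: 111.
[1] 111 ≡ 3^(3 + 1) + 3^3 + 3 (base 3). Lift 4: 1284. −1: 1283.
[2] 1283 ≡ 4^(4 + 1) + 4^4 + 3 (base 4). Lift 5: 18753. −1: 18752.
[3] 18752 ≡ 5^(5 + 1) + 5^5 + 2 (base 5). Lift 6: 326594. −1: 326593.
[4] 326593 ≡ 6^(6 + 1) + 6^6 + 1 (base 6). Lift 7: 6588345. −1: 6588344.
[5] 6588344 ≡ 7^(7 + 1) + 7^7 (base 7). Lift 8: 150994944. −1: 150994943.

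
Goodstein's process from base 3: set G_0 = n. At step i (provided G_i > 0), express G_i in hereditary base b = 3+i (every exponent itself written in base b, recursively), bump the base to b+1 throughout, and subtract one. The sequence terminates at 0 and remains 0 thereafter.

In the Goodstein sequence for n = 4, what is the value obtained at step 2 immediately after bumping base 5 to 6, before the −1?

(0) 4|_3 = 3 + 1 ↦ 4 + 1|_4 = 5 ⇒ 4
(1) 4|_4 = 4 ↦ 5|_5 = 5 ⇒ 4
(2) 4|_5 = 4 ↦ 4|_6 = 4 ⇒ 3

4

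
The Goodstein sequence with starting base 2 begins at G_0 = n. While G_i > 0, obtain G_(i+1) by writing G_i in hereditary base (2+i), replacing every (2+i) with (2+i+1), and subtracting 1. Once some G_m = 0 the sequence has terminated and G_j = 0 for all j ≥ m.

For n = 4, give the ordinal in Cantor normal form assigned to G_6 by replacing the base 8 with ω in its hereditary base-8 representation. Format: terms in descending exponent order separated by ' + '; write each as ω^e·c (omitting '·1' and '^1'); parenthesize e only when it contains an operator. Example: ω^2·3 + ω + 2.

4 —HB2→ 2^2 —bump→ 3^3 = 27 —(−1)→ 26
26 —HB3→ 2·3^2 + 2·3 + 2 —bump→ 2·4^2 + 2·4 + 2 = 42 —(−1)→ 41
41 —HB4→ 2·4^2 + 2·4 + 1 —bump→ 2·5^2 + 2·5 + 1 = 61 —(−1)→ 60
60 —HB5→ 2·5^2 + 2·5 —bump→ 2·6^2 + 2·6 = 84 —(−1)→ 83
83 —HB6→ 2·6^2 + 6 + 5 —bump→ 2·7^2 + 7 + 5 = 110 —(−1)→ 109
109 —HB7→ 2·7^2 + 7 + 4 —bump→ 2·8^2 + 8 + 4 = 140 —(−1)→ 139
139 —HB8→ 2·8^2 + 8 + 3 —bump→ 2·9^2 + 9 + 3 = 174 —(−1)→ 173

ω^2·2 + ω + 3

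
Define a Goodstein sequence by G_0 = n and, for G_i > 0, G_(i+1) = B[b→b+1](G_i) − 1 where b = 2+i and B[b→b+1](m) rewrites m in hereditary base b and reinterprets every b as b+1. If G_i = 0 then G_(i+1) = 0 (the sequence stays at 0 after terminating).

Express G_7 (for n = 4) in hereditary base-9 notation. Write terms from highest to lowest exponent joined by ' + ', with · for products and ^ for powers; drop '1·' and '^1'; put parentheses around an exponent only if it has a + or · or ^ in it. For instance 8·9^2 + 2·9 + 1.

G_0 = 4. HB_2(4) = 2^2. Bump = 27. G_1 = 26.
G_1 = 26. HB_3(26) = 2·3^2 + 2·3 + 2. Bump = 42. G_2 = 41.
G_2 = 41. HB_4(41) = 2·4^2 + 2·4 + 1. Bump = 61. G_3 = 60.
G_3 = 60. HB_5(60) = 2·5^2 + 2·5. Bump = 84. G_4 = 83.
G_4 = 83. HB_6(83) = 2·6^2 + 6 + 5. Bump = 110. G_5 = 109.
G_5 = 109. HB_7(109) = 2·7^2 + 7 + 4. Bump = 140. G_6 = 139.
G_6 = 139. HB_8(139) = 2·8^2 + 8 + 3. Bump = 174. G_7 = 173.

2·9^2 + 9 + 2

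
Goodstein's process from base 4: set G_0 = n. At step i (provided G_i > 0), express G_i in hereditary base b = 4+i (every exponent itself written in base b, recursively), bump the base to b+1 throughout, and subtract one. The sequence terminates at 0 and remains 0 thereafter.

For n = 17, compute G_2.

35

i=0: 17 = 4^2 + 1 (b=4); 4→5: 5^2 + 1 = 26; 26−1 = 25
i=1: 25 = 5^2 (b=5); 5→6: 6^2 = 36; 36−1 = 35
i=2: 35 = 5·6 + 5 (b=6); 6→7: 5·7 + 5 = 40; 40−1 = 39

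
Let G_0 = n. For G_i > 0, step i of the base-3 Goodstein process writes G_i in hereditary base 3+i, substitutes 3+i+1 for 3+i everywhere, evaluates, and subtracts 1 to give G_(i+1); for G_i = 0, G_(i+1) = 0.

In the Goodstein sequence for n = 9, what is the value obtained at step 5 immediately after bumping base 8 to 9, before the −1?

25

[0] 9 ≡ 3^2 (base 3). Lift 4: 16. −1: 15.
[1] 15 ≡ 3·4 + 3 (base 4). Lift 5: 18. −1: 17.
[2] 17 ≡ 3·5 + 2 (base 5). Lift 6: 20. −1: 19.
[3] 19 ≡ 3·6 + 1 (base 6). Lift 7: 22. −1: 21.
[4] 21 ≡ 3·7 (base 7). Lift 8: 24. −1: 23.
[5] 23 ≡ 2·8 + 7 (base 8). Lift 9: 25. −1: 24.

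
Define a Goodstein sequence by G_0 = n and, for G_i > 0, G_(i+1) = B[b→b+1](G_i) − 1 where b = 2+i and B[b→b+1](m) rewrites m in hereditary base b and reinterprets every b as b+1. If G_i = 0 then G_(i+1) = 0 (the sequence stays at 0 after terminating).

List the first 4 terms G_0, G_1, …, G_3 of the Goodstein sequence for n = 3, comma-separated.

base 2: 3 = 2 + 1; at 3: 3 + 1 = 4; next = 3
base 3: 3 = 3; at 4: 4 = 4; next = 3
base 4: 3 = 3; at 5: 3 = 3; next = 2

3, 3, 3, 2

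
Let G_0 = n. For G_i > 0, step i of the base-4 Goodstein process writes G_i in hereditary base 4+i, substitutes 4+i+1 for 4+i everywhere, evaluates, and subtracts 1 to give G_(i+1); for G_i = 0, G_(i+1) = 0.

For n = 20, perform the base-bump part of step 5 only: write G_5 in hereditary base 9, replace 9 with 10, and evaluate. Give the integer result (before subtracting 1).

G_0=20  [base 4] 4^2 + 4  →[4↦5]→  5^2 + 5 = 30  −1 ⇒ G_1=29
G_1=29  [base 5] 5^2 + 4  →[5↦6]→  6^2 + 4 = 40  −1 ⇒ G_2=39
G_2=39  [base 6] 6^2 + 3  →[6↦7]→  7^2 + 3 = 52  −1 ⇒ G_3=51
G_3=51  [base 7] 7^2 + 2  →[7↦8]→  8^2 + 2 = 66  −1 ⇒ G_4=65
G_4=65  [base 8] 8^2 + 1  →[8↦9]→  9^2 + 1 = 82  −1 ⇒ G_5=81
G_5=81  [base 9] 9^2  →[9↦10]→  10^2 = 100  −1 ⇒ G_6=99

100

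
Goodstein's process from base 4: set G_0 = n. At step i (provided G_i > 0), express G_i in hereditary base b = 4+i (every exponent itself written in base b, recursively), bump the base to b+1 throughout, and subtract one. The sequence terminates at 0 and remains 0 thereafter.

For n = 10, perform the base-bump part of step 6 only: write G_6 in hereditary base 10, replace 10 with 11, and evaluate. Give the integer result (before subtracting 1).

(0) 10|_4 = 2·4 + 2 ↦ 2·5 + 2|_5 = 12 ⇒ 11
(1) 11|_5 = 2·5 + 1 ↦ 2·6 + 1|_6 = 13 ⇒ 12
(2) 12|_6 = 2·6 ↦ 2·7|_7 = 14 ⇒ 13
(3) 13|_7 = 7 + 6 ↦ 8 + 6|_8 = 14 ⇒ 13
(4) 13|_8 = 8 + 5 ↦ 9 + 5|_9 = 14 ⇒ 13
(5) 13|_9 = 9 + 4 ↦ 10 + 4|_10 = 14 ⇒ 13

14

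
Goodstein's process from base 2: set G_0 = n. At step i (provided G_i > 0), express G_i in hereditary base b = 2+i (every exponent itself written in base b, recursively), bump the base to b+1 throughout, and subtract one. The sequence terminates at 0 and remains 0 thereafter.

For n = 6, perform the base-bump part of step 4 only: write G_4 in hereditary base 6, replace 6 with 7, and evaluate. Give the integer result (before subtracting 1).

step 0: 6 = 2^2 + 2; sub 3 for 2: 3^3 + 3; = 30; G_1 = 30−1 = 29
step 1: 29 = 3^3 + 2; sub 4 for 3: 4^4 + 2; = 258; G_2 = 258−1 = 257
step 2: 257 = 4^4 + 1; sub 5 for 4: 5^5 + 1; = 3126; G_3 = 3126−1 = 3125
step 3: 3125 = 5^5; sub 6 for 5: 6^6; = 46656; G_4 = 46656−1 = 46655
step 4: 46655 = 5·6^5 + 5·6^4 + 5·6^3 + 5·6^2 + 5·6 + 5; sub 7 for 6: 5·7^5 + 5·7^4 + 5·7^3 + 5·7^2 + 5·7 + 5; = 98040; G_5 = 98040−1 = 98039

98040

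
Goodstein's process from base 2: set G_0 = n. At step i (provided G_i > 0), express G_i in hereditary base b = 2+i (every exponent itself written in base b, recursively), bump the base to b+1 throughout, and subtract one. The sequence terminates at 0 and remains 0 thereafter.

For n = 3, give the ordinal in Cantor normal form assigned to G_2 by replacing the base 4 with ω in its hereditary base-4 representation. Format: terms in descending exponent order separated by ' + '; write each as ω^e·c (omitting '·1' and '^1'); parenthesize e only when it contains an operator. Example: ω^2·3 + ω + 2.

base 2: 3 = 2 + 1; at 3: 3 + 1 = 4; next = 3
base 3: 3 = 3; at 4: 4 = 4; next = 3
base 4: 3 = 3; at 5: 3 = 3; next = 2

3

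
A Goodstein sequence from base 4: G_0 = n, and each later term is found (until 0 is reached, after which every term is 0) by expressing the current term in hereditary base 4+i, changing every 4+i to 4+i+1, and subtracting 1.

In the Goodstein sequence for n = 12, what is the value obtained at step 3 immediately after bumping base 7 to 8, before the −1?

18

[0] 12 ≡ 3·4 (base 4). Lift 5: 15. −1: 14.
[1] 14 ≡ 2·5 + 4 (base 5). Lift 6: 16. −1: 15.
[2] 15 ≡ 2·6 + 3 (base 6). Lift 7: 17. −1: 16.
[3] 16 ≡ 2·7 + 2 (base 7). Lift 8: 18. −1: 17.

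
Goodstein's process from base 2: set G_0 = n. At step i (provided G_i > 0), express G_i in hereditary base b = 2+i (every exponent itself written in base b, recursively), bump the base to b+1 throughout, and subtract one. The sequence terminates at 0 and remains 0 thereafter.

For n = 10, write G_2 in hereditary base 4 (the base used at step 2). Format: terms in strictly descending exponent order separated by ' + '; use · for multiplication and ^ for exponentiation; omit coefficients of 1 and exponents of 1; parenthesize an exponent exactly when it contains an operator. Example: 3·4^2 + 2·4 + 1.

4^(4 + 1) + 1

i=0: 10 = 2^(2 + 1) + 2 (b=2); 2→3: 3^(3 + 1) + 3 = 84; 84−1 = 83
i=1: 83 = 3^(3 + 1) + 2 (b=3); 3→4: 4^(4 + 1) + 2 = 1026; 1026−1 = 1025
i=2: 1025 = 4^(4 + 1) + 1 (b=4); 4→5: 5^(5 + 1) + 1 = 15626; 15626−1 = 15625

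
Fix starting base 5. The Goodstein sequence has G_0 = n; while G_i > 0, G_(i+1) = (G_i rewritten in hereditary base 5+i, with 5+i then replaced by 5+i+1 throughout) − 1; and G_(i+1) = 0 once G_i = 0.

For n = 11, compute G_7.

13

base 5: 11 = 2·5 + 1; at 6: 2·6 + 1 = 13; next = 12
base 6: 12 = 2·6; at 7: 2·7 = 14; next = 13
base 7: 13 = 7 + 6; at 8: 8 + 6 = 14; next = 13
base 8: 13 = 8 + 5; at 9: 9 + 5 = 14; next = 13
base 9: 13 = 9 + 4; at 10: 10 + 4 = 14; next = 13
base 10: 13 = 10 + 3; at 11: 11 + 3 = 14; next = 13
base 11: 13 = 11 + 2; at 12: 12 + 2 = 14; next = 13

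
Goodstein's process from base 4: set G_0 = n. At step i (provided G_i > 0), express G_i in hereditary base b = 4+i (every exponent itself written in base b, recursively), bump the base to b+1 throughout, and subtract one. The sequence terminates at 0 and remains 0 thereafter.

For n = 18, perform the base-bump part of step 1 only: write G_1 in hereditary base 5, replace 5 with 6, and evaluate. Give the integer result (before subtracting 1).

G_0=18  [base 4] 4^2 + 2  →[4↦5]→  5^2 + 2 = 27  −1 ⇒ G_1=26
G_1=26  [base 5] 5^2 + 1  →[5↦6]→  6^2 + 1 = 37  −1 ⇒ G_2=36

37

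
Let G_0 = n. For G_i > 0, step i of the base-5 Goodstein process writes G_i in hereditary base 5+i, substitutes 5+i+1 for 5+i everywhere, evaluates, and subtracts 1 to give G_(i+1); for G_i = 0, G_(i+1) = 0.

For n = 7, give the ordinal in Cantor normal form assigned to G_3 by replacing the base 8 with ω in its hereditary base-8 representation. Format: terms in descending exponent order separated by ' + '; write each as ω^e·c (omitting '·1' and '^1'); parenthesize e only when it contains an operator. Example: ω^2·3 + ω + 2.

7 —HB5→ 5 + 2 —bump→ 6 + 2 = 8 —(−1)→ 7
7 —HB6→ 6 + 1 —bump→ 7 + 1 = 8 —(−1)→ 7
7 —HB7→ 7 —bump→ 8 = 8 —(−1)→ 7

7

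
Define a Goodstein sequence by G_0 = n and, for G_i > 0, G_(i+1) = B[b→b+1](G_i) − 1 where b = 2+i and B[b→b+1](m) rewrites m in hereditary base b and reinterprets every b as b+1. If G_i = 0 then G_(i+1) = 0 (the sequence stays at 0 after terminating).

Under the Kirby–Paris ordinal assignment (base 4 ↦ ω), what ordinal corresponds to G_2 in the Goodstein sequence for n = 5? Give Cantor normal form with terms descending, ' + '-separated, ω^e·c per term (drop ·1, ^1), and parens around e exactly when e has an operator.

ω^3·3 + ω^2·3 + ω·3 + 3

5 —HB2→ 2^2 + 1 —bump→ 3^3 + 1 = 28 —(−1)→ 27
27 —HB3→ 3^3 —bump→ 4^4 = 256 —(−1)→ 255
255 —HB4→ 3·4^3 + 3·4^2 + 3·4 + 3 —bump→ 3·5^3 + 3·5^2 + 3·5 + 3 = 468 —(−1)→ 467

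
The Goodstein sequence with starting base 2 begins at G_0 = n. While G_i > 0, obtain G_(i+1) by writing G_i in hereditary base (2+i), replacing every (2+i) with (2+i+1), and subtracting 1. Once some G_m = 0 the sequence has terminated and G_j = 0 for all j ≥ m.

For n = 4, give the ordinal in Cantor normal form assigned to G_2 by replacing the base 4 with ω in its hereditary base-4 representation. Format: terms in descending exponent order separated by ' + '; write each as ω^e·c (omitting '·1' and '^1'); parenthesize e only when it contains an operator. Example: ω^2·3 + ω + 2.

G_0=4  [base 2] 2^2  →[2↦3]→  3^3 = 27  −1 ⇒ G_1=26
G_1=26  [base 3] 2·3^2 + 2·3 + 2  →[3↦4]→  2·4^2 + 2·4 + 2 = 42  −1 ⇒ G_2=41
G_2=41  [base 4] 2·4^2 + 2·4 + 1  →[4↦5]→  2·5^2 + 2·5 + 1 = 61  −1 ⇒ G_3=60

ω^2·2 + ω·2 + 1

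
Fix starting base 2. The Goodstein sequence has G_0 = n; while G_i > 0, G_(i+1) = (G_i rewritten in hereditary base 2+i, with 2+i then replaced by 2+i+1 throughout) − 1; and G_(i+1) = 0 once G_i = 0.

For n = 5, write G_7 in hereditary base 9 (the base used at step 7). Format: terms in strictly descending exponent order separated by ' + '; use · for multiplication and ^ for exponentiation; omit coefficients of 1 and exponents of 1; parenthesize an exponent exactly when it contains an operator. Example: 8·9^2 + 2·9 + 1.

[0] 5 ≡ 2^2 + 1 (base 2). Lift 3: 28. −1: 27.
[1] 27 ≡ 3^3 (base 3). Lift 4: 256. −1: 255.
[2] 255 ≡ 3·4^3 + 3·4^2 + 3·4 + 3 (base 4). Lift 5: 468. −1: 467.
[3] 467 ≡ 3·5^3 + 3·5^2 + 3·5 + 2 (base 5). Lift 6: 776. −1: 775.
[4] 775 ≡ 3·6^3 + 3·6^2 + 3·6 + 1 (base 6). Lift 7: 1198. −1: 1197.
[5] 1197 ≡ 3·7^3 + 3·7^2 + 3·7 (base 7). Lift 8: 1752. −1: 1751.
[6] 1751 ≡ 3·8^3 + 3·8^2 + 2·8 + 7 (base 8). Lift 9: 2455. −1: 2454.
[7] 2454 ≡ 3·9^3 + 3·9^2 + 2·9 + 6 (base 9). Lift 10: 3326. −1: 3325.

3·9^3 + 3·9^2 + 2·9 + 6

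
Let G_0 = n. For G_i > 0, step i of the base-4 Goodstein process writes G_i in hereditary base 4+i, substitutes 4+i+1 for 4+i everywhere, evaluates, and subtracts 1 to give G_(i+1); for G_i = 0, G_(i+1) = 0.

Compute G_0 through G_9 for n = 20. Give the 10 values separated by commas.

20, 29, 39, 51, 65, 81, 99, 107, 115, 123

i=0: 20 = 4^2 + 4 (b=4); 4→5: 5^2 + 5 = 30; 30−1 = 29
i=1: 29 = 5^2 + 4 (b=5); 5→6: 6^2 + 4 = 40; 40−1 = 39
i=2: 39 = 6^2 + 3 (b=6); 6→7: 7^2 + 3 = 52; 52−1 = 51
i=3: 51 = 7^2 + 2 (b=7); 7→8: 8^2 + 2 = 66; 66−1 = 65
i=4: 65 = 8^2 + 1 (b=8); 8→9: 9^2 + 1 = 82; 82−1 = 81
i=5: 81 = 9^2 (b=9); 9→10: 10^2 = 100; 100−1 = 99
i=6: 99 = 9·10 + 9 (b=10); 10→11: 9·11 + 9 = 108; 108−1 = 107
i=7: 107 = 9·11 + 8 (b=11); 11→12: 9·12 + 8 = 116; 116−1 = 115
i=8: 115 = 9·12 + 7 (b=12); 12→13: 9·13 + 7 = 124; 124−1 = 123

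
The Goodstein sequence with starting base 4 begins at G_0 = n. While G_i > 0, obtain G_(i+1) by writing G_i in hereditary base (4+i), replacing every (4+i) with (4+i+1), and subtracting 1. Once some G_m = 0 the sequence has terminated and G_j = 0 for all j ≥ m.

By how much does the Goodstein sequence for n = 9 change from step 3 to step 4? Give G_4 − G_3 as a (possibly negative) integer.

0

i=0: 9 = 2·4 + 1 (b=4); 4→5: 2·5 + 1 = 11; 11−1 = 10
i=1: 10 = 2·5 (b=5); 5→6: 2·6 = 12; 12−1 = 11
i=2: 11 = 6 + 5 (b=6); 6→7: 7 + 5 = 12; 12−1 = 11
i=3: 11 = 7 + 4 (b=7); 7→8: 8 + 4 = 12; 12−1 = 11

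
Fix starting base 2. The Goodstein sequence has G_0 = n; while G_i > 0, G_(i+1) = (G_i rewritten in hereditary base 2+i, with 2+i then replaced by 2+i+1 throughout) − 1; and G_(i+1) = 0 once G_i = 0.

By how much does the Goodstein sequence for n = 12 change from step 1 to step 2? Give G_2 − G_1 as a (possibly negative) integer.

step 0: 12 = 2^(2 + 1) + 2^2; sub 3 for 2: 3^(3 + 1) + 3^3; = 108; G_1 = 108−1 = 107
step 1: 107 = 3^(3 + 1) + 2·3^2 + 2·3 + 2; sub 4 for 3: 4^(4 + 1) + 2·4^2 + 2·4 + 2; = 1066; G_2 = 1066−1 = 1065

958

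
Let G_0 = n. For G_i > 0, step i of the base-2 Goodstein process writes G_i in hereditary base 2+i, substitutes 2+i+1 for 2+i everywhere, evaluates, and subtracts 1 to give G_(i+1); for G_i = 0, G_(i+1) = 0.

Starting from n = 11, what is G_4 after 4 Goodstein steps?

(0) 11|_2 = 2^(2 + 1) + 2 + 1 ↦ 3^(3 + 1) + 3 + 1|_3 = 85 ⇒ 84
(1) 84|_3 = 3^(3 + 1) + 3 ↦ 4^(4 + 1) + 4|_4 = 1028 ⇒ 1027
(2) 1027|_4 = 4^(4 + 1) + 3 ↦ 5^(5 + 1) + 3|_5 = 15628 ⇒ 15627
(3) 15627|_5 = 5^(5 + 1) + 2 ↦ 6^(6 + 1) + 2|_6 = 279938 ⇒ 279937
(4) 279937|_6 = 6^(6 + 1) + 1 ↦ 7^(7 + 1) + 1|_7 = 5764802 ⇒ 5764801

279937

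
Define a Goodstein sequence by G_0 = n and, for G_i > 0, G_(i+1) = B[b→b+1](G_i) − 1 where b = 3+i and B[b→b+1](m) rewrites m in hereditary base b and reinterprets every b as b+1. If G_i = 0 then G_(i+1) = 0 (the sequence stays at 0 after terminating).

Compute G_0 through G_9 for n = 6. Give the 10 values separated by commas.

G_0 = 6. HB_3(6) = 2·3. Bump = 8. G_1 = 7.
G_1 = 7. HB_4(7) = 4 + 3. Bump = 8. G_2 = 7.
G_2 = 7. HB_5(7) = 5 + 2. Bump = 8. G_3 = 7.
G_3 = 7. HB_6(7) = 6 + 1. Bump = 8. G_4 = 7.
G_4 = 7. HB_7(7) = 7. Bump = 8. G_5 = 7.
G_5 = 7. HB_8(7) = 7. Bump = 7. G_6 = 6.
G_6 = 6. HB_9(6) = 6. Bump = 6. G_7 = 5.
G_7 = 5. HB_10(5) = 5. Bump = 5. G_8 = 4.
G_8 = 4. HB_11(4) = 4. Bump = 4. G_9 = 3.

6, 7, 7, 7, 7, 7, 6, 5, 4, 3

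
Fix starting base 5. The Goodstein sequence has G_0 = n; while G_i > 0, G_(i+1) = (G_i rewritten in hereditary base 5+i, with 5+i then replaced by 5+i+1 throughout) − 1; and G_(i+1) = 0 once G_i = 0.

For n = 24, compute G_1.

base 5: 24 = 4·5 + 4; at 6: 4·6 + 4 = 28; next = 27
base 6: 27 = 4·6 + 3; at 7: 4·7 + 3 = 31; next = 30

27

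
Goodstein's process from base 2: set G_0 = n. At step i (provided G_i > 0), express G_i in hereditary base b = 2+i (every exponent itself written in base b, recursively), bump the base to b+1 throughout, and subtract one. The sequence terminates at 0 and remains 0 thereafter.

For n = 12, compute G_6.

G_0 = 12. HB_2(12) = 2^(2 + 1) + 2^2. Bump = 108. G_1 = 107.
G_1 = 107. HB_3(107) = 3^(3 + 1) + 2·3^2 + 2·3 + 2. Bump = 1066. G_2 = 1065.
G_2 = 1065. HB_4(1065) = 4^(4 + 1) + 2·4^2 + 2·4 + 1. Bump = 15686. G_3 = 15685.
G_3 = 15685. HB_5(15685) = 5^(5 + 1) + 2·5^2 + 2·5. Bump = 280020. G_4 = 280019.
G_4 = 280019. HB_6(280019) = 6^(6 + 1) + 2·6^2 + 6 + 5. Bump = 5764911. G_5 = 5764910.
G_5 = 5764910. HB_7(5764910) = 7^(7 + 1) + 2·7^2 + 7 + 4. Bump = 134217868. G_6 = 134217867.
G_6 = 134217867. HB_8(134217867) = 8^(8 + 1) + 2·8^2 + 8 + 3. Bump = 3486784575. G_7 = 3486784574.

134217867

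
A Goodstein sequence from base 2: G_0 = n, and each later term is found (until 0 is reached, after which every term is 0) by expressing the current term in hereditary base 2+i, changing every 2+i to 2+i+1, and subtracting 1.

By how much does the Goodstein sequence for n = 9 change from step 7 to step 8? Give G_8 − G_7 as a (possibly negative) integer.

28837739404

(0) 9|_2 = 2^(2 + 1) + 1 ↦ 3^(3 + 1) + 1|_3 = 82 ⇒ 81
(1) 81|_3 = 3^(3 + 1) ↦ 4^(4 + 1)|_4 = 1024 ⇒ 1023
(2) 1023|_4 = 3·4^4 + 3·4^3 + 3·4^2 + 3·4 + 3 ↦ 3·5^5 + 3·5^3 + 3·5^2 + 3·5 + 3|_5 = 9843 ⇒ 9842
(3) 9842|_5 = 3·5^5 + 3·5^3 + 3·5^2 + 3·5 + 2 ↦ 3·6^6 + 3·6^3 + 3·6^2 + 3·6 + 2|_6 = 140744 ⇒ 140743
(4) 140743|_6 = 3·6^6 + 3·6^3 + 3·6^2 + 3·6 + 1 ↦ 3·7^7 + 3·7^3 + 3·7^2 + 3·7 + 1|_7 = 2471827 ⇒ 2471826
(5) 2471826|_7 = 3·7^7 + 3·7^3 + 3·7^2 + 3·7 ↦ 3·8^8 + 3·8^3 + 3·8^2 + 3·8|_8 = 50333400 ⇒ 50333399
(6) 50333399|_8 = 3·8^8 + 3·8^3 + 3·8^2 + 2·8 + 7 ↦ 3·9^9 + 3·9^3 + 3·9^2 + 2·9 + 7|_9 = 1162263922 ⇒ 1162263921
(7) 1162263921|_9 = 3·9^9 + 3·9^3 + 3·9^2 + 2·9 + 6 ↦ 3·10^10 + 3·10^3 + 3·10^2 + 2·10 + 6|_10 = 30000003326 ⇒ 30000003325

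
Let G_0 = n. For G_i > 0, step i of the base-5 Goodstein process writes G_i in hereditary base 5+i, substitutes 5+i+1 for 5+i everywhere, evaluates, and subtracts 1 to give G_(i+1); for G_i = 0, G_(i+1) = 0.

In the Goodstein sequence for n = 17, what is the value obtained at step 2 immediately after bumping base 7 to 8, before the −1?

G_0 = 17. HB_5(17) = 3·5 + 2. Bump = 20. G_1 = 19.
G_1 = 19. HB_6(19) = 3·6 + 1. Bump = 22. G_2 = 21.

24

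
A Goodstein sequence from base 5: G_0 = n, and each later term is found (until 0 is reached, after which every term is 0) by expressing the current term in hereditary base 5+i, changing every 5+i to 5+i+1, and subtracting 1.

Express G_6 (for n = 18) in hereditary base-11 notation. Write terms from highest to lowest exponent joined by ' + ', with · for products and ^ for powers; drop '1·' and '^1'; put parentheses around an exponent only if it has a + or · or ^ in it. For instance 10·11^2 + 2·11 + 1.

18 —HB5→ 3·5 + 3 —bump→ 3·6 + 3 = 21 —(−1)→ 20
20 —HB6→ 3·6 + 2 —bump→ 3·7 + 2 = 23 —(−1)→ 22
22 —HB7→ 3·7 + 1 —bump→ 3·8 + 1 = 25 —(−1)→ 24
24 —HB8→ 3·8 —bump→ 3·9 = 27 —(−1)→ 26
26 —HB9→ 2·9 + 8 —bump→ 2·10 + 8 = 28 —(−1)→ 27
27 —HB10→ 2·10 + 7 —bump→ 2·11 + 7 = 29 —(−1)→ 28
28 —HB11→ 2·11 + 6 —bump→ 2·12 + 6 = 30 —(−1)→ 29

2·11 + 6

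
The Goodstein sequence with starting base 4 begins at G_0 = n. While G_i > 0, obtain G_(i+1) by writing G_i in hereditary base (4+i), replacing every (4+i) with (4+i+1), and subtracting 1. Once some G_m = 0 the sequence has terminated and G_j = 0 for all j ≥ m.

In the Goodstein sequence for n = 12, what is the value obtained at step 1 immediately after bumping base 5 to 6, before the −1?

16

base 4: 12 = 3·4; at 5: 3·5 = 15; next = 14
base 5: 14 = 2·5 + 4; at 6: 2·6 + 4 = 16; next = 15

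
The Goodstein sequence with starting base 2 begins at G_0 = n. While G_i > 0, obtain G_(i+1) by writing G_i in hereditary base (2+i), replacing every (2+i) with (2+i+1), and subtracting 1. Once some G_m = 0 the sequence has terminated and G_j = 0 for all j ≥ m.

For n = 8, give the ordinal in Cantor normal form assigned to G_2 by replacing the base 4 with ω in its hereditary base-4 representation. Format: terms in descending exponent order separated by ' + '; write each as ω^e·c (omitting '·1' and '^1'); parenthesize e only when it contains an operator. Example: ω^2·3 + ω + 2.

8 —HB2→ 2^(2 + 1) —bump→ 3^(3 + 1) = 81 —(−1)→ 80
80 —HB3→ 2·3^3 + 2·3^2 + 2·3 + 2 —bump→ 2·4^4 + 2·4^2 + 2·4 + 2 = 554 —(−1)→ 553
553 —HB4→ 2·4^4 + 2·4^2 + 2·4 + 1 —bump→ 2·5^5 + 2·5^2 + 2·5 + 1 = 6311 —(−1)→ 6310

ω^ω·2 + ω^2·2 + ω·2 + 1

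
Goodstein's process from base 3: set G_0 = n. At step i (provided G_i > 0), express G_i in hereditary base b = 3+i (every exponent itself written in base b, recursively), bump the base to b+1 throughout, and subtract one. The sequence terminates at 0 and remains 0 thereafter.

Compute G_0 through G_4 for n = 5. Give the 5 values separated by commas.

[0] 5 ≡ 3 + 2 (base 3). Lift 4: 6. −1: 5.
[1] 5 ≡ 4 + 1 (base 4). Lift 5: 6. −1: 5.
[2] 5 ≡ 5 (base 5). Lift 6: 6. −1: 5.
[3] 5 ≡ 5 (base 6). Lift 7: 5. −1: 4.

5, 5, 5, 5, 4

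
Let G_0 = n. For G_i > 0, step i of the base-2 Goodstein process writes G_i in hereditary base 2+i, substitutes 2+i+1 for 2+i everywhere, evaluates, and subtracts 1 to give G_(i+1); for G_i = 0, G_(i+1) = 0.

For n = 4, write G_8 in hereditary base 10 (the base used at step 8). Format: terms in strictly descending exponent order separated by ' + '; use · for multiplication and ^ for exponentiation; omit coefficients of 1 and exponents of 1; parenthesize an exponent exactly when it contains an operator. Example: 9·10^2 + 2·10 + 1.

2·10^2 + 10 + 1

[0] 4 ≡ 2^2 (base 2). Lift 3: 27. −1: 26.
[1] 26 ≡ 2·3^2 + 2·3 + 2 (base 3). Lift 4: 42. −1: 41.
[2] 41 ≡ 2·4^2 + 2·4 + 1 (base 4). Lift 5: 61. −1: 60.
[3] 60 ≡ 2·5^2 + 2·5 (base 5). Lift 6: 84. −1: 83.
[4] 83 ≡ 2·6^2 + 6 + 5 (base 6). Lift 7: 110. −1: 109.
[5] 109 ≡ 2·7^2 + 7 + 4 (base 7). Lift 8: 140. −1: 139.
[6] 139 ≡ 2·8^2 + 8 + 3 (base 8). Lift 9: 174. −1: 173.
[7] 173 ≡ 2·9^2 + 9 + 2 (base 9). Lift 10: 212. −1: 211.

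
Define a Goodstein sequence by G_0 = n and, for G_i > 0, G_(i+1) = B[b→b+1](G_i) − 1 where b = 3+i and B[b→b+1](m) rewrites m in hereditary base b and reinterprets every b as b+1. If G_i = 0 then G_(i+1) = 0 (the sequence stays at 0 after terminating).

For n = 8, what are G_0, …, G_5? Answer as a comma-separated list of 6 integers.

8 —HB3→ 2·3 + 2 —bump→ 2·4 + 2 = 10 —(−1)→ 9
9 —HB4→ 2·4 + 1 —bump→ 2·5 + 1 = 11 —(−1)→ 10
10 —HB5→ 2·5 —bump→ 2·6 = 12 —(−1)→ 11
11 —HB6→ 6 + 5 —bump→ 7 + 5 = 12 —(−1)→ 11
11 —HB7→ 7 + 4 —bump→ 8 + 4 = 12 —(−1)→ 11

8, 9, 10, 11, 11, 11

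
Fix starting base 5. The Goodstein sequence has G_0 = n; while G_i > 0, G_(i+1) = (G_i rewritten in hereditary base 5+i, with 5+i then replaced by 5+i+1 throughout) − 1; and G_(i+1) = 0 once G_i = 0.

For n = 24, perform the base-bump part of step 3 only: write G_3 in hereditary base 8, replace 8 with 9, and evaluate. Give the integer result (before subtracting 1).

37

[0] 24 ≡ 4·5 + 4 (base 5). Lift 6: 28. −1: 27.
[1] 27 ≡ 4·6 + 3 (base 6). Lift 7: 31. −1: 30.
[2] 30 ≡ 4·7 + 2 (base 7). Lift 8: 34. −1: 33.
[3] 33 ≡ 4·8 + 1 (base 8). Lift 9: 37. −1: 36.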